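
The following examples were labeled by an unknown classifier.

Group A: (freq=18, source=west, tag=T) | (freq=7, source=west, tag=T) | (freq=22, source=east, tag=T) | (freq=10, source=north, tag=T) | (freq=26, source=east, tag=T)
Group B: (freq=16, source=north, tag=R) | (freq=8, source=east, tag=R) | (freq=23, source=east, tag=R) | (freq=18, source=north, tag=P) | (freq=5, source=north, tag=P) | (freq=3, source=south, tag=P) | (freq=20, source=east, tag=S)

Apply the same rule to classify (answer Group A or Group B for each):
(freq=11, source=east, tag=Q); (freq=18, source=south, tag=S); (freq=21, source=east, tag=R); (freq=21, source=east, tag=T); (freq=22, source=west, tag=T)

Group B, Group B, Group B, Group A, Group A

The pattern is that an item is 'Group A' exactly when: tag is T.
Group B: (freq=11, source=east, tag=Q), since tag is Q.
Group B: (freq=18, source=south, tag=S), since tag is S.
Group B: (freq=21, source=east, tag=R), since tag is R.
Group A: (freq=21, source=east, tag=T), since tag is T.
Group A: (freq=22, source=west, tag=T), since tag is T.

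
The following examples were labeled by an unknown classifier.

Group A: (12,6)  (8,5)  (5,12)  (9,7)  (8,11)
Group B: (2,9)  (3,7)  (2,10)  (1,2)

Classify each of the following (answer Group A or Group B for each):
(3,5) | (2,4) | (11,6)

Group B, Group B, Group A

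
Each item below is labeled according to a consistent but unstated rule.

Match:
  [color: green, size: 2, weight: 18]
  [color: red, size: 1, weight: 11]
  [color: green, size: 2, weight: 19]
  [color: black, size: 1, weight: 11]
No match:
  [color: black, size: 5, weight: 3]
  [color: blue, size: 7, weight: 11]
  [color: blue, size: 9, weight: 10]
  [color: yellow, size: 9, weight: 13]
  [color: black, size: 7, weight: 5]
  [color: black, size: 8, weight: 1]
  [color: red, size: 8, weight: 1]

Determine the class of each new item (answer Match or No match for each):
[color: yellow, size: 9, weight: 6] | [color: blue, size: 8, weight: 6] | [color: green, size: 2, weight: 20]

No match, No match, Match

The simplest hypothesis consistent with all the labels is: size ≤ 2.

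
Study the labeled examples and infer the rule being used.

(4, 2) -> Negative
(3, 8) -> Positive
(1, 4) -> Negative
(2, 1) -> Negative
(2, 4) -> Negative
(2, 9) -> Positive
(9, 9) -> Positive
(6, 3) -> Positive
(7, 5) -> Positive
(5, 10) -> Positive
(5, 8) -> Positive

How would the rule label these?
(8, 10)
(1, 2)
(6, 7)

Positive, Negative, Positive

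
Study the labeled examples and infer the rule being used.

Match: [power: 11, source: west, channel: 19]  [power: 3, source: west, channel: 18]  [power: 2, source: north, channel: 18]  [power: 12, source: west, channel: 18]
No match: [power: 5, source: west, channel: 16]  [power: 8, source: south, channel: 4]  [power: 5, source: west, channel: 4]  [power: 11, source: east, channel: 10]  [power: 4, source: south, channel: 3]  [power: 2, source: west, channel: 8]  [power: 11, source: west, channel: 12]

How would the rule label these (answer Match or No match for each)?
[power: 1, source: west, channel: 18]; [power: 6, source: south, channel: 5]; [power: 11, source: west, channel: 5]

The simplest hypothesis consistent with all the labels is: channel ≥ 18.
[power: 1, source: west, channel: 18]: Match (channel = 18).
[power: 6, source: south, channel: 5]: No match (channel = 5).
[power: 11, source: west, channel: 5]: No match (channel = 5).

Match, No match, No match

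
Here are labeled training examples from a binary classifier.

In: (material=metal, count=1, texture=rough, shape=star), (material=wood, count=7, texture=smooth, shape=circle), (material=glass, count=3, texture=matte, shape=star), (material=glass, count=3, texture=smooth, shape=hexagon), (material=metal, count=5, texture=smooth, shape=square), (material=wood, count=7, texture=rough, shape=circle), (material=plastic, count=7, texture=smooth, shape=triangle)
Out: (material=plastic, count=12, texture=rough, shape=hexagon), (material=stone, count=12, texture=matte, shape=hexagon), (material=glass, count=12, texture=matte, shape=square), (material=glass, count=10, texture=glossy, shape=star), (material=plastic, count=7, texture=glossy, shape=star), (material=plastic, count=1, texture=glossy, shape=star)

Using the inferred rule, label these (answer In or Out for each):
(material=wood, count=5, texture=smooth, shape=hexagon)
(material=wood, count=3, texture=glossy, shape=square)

Every 'In' example satisfies: texture is not glossy AND count ≤ 7. None of the 'Out' examples do.

In, Out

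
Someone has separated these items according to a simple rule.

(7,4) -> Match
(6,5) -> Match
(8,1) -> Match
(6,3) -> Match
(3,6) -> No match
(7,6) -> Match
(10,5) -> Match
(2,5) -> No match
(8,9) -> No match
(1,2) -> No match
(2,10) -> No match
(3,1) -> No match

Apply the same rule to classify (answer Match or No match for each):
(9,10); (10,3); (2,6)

No match, Match, No match

The common property of the 'Match' items is: first > second AND sum is odd. No 'No match' item has it.
(9,10): No match (9 < 10, 9+10 = 19).
(10,3): Match (10 > 3, 10+3 = 13).
(2,6): No match (2 < 6, 2+6 = 8).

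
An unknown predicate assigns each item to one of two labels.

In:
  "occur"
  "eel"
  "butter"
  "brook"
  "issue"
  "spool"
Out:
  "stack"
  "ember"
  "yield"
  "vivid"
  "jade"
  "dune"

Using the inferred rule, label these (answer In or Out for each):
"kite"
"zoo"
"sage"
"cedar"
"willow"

Out, In, Out, Out, In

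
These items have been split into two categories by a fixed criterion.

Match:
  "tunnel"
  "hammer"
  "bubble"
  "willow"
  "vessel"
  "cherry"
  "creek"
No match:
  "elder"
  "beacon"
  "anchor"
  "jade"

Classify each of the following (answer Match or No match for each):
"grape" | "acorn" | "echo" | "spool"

The classifier is using: has a double letter.

No match, No match, No match, Match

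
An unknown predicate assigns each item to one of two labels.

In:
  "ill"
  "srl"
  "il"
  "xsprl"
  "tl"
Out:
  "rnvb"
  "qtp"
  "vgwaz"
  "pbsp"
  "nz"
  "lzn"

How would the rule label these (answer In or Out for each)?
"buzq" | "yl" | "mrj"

A rule that fits every label: ends with 'l' — true of each 'In' example, false of each 'Out' one.

Out, In, Out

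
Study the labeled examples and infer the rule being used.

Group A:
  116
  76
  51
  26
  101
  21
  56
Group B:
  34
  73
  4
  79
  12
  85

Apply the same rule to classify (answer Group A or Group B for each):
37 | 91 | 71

The simplest hypothesis consistent with all the labels is: ≡ 1 (mod 5).
37: 37 mod 5 = 2, does not pass → Group B.
91: 91 mod 5 = 1, satisfies this → Group A.
71: 71 mod 5 = 1, satisfies this → Group A.

Group B, Group A, Group A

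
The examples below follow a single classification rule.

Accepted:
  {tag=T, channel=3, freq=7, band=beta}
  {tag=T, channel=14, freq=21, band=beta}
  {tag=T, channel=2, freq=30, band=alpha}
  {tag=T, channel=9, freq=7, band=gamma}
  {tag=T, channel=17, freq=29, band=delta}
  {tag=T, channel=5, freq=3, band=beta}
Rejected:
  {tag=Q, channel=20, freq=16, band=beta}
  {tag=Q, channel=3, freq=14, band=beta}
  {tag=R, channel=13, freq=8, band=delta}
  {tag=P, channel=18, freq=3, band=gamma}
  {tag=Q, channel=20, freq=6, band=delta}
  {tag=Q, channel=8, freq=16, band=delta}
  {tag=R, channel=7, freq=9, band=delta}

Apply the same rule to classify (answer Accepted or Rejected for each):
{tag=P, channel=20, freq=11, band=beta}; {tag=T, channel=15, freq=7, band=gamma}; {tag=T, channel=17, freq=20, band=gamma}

Rejected, Accepted, Accepted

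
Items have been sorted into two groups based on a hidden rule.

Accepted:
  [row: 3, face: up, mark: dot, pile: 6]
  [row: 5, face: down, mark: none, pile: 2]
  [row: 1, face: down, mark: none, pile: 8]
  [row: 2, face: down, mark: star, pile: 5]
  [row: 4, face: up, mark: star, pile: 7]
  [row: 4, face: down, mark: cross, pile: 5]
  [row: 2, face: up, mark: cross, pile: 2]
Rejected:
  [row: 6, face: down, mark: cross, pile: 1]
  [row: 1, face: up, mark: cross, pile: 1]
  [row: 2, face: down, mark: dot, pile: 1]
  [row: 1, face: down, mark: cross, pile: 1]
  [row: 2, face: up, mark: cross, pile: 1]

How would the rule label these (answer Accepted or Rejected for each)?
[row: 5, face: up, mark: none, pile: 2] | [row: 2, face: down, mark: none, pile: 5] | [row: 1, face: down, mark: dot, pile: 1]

Accepted, Accepted, Rejected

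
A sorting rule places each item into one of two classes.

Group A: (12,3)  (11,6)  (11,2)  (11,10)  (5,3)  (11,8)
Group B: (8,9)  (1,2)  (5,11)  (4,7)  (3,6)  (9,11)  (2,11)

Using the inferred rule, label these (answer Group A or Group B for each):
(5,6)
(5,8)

The common property of the 'Group A' items is: first > second. No 'Group B' item has it.
(5,6) → 5 < 6 → Group B.
(5,8) → 5 < 8 → Group B.

Group B, Group B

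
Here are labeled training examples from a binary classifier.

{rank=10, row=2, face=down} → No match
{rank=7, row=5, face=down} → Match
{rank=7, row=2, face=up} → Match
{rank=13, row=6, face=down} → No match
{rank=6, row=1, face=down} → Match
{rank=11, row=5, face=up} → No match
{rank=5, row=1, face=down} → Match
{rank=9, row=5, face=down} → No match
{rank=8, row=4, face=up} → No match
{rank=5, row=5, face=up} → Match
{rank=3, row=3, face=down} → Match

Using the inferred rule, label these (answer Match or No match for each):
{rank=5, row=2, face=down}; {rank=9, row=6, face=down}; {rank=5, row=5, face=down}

The classifier is using: rank ≤ 7.

Match, No match, Match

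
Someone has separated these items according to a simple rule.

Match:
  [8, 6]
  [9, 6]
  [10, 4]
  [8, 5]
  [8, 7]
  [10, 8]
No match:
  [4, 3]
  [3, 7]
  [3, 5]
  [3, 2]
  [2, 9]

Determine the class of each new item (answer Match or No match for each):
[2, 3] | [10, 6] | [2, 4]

The common property of the 'Match' items is: sum ≥ 13. No 'No match' item has it.
[2, 3]: 2+3 = 5 — doesn't qualify, so No match. [10, 6]: 10+6 = 16 — matches, so Match. [2, 4]: 2+4 = 6 — doesn't qualify, so No match.

No match, Match, No match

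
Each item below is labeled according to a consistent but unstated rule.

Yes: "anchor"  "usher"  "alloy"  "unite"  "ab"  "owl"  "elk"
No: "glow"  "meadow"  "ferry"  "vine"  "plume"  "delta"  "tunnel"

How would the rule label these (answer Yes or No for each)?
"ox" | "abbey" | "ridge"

Yes, Yes, No

The classifier is using: starts with a vowel.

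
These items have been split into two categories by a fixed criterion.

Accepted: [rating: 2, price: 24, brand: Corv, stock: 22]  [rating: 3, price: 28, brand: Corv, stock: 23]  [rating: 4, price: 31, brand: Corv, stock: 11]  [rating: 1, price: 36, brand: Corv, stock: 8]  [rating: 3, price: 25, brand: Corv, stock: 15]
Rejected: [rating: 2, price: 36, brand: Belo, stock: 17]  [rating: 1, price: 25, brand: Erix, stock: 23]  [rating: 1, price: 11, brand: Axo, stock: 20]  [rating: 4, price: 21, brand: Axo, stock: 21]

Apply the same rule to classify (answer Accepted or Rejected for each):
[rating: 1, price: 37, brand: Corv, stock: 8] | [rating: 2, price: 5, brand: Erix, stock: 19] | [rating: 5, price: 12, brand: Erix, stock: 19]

Accepted, Rejected, Rejected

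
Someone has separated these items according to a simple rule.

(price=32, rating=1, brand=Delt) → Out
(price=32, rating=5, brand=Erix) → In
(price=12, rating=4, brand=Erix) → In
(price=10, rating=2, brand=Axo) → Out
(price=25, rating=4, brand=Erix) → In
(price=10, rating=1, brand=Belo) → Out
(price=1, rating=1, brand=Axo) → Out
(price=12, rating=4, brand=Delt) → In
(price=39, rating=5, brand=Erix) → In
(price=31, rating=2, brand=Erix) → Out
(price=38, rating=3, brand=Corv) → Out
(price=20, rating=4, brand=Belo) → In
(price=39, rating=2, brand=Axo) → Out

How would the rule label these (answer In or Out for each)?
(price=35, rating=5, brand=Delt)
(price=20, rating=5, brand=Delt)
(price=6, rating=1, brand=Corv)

In, In, Out

Every 'In' example satisfies: rating ≥ 4. None of the 'Out' examples do.
(price=35, rating=5, brand=Delt) → rating = 5 → In.
(price=20, rating=5, brand=Delt) → rating = 5 → In.
(price=6, rating=1, brand=Corv) → rating = 1 → Out.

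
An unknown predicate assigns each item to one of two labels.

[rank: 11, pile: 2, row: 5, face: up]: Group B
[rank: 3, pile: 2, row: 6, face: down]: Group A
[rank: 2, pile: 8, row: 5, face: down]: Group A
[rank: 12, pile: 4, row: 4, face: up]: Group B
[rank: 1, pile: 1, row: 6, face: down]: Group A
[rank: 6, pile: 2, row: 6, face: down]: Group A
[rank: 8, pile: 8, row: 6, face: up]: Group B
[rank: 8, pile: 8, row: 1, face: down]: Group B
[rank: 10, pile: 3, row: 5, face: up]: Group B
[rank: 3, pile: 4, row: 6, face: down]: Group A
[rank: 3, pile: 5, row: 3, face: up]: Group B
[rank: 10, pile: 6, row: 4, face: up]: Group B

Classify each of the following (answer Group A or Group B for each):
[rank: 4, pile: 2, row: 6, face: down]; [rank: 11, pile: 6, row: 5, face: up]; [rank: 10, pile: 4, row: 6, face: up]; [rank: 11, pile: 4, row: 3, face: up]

All 'Group A' examples share one property — face is down AND row ≥ 3 — and every 'Group B' example lacks it.
[rank: 4, pile: 2, row: 6, face: down] → face is down, row = 6 → Group A.
[rank: 11, pile: 6, row: 5, face: up] → face is up, row = 5 → Group B.
[rank: 10, pile: 4, row: 6, face: up] → face is up, row = 6 → Group B.
[rank: 11, pile: 4, row: 3, face: up] → face is up, row = 3 → Group B.

Group A, Group B, Group B, Group B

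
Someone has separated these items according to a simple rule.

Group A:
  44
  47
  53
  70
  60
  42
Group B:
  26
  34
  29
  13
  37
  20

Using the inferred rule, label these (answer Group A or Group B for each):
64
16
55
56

Group A, Group B, Group A, Group A

One predicate separates the groups cleanly: at least 42.
64: 64 ≥ 42 — fits, so Group A.
16: 16 < 42 — lacks this property, so Group B.
55: 55 ≥ 42 — fits, so Group A.
56: 56 ≥ 42 — fits, so Group A.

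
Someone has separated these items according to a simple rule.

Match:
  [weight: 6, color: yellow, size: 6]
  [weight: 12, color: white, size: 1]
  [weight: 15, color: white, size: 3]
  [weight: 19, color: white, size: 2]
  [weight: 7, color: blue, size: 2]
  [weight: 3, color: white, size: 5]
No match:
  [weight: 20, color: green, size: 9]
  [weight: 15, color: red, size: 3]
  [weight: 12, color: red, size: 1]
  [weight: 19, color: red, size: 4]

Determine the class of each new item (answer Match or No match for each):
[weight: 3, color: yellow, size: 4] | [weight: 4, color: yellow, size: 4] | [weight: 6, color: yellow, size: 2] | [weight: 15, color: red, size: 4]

Rule: color is white OR weight ≤ 7. This holds for each 'Match' example and fails for each 'No match' one.
[weight: 3, color: yellow, size: 4] → color is yellow, weight = 3 → Match.
[weight: 4, color: yellow, size: 4] → color is yellow, weight = 4 → Match.
[weight: 6, color: yellow, size: 2] → color is yellow, weight = 6 → Match.
[weight: 15, color: red, size: 4] → color is red, weight = 15 → No match.

Match, Match, Match, No match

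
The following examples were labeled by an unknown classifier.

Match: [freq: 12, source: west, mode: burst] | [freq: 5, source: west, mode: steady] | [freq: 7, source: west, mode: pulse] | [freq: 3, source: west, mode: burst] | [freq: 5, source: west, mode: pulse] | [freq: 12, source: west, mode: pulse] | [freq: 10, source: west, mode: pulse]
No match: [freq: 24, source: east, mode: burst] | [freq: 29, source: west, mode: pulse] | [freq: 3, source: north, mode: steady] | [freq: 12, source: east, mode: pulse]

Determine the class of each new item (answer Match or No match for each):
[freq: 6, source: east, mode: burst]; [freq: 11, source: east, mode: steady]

'Match' ⟺ source is west AND freq ≤ 12.
[freq: 6, source: east, mode: burst]: No match (source is east, freq = 6). [freq: 11, source: east, mode: steady]: No match (source is east, freq = 11).

No match, No match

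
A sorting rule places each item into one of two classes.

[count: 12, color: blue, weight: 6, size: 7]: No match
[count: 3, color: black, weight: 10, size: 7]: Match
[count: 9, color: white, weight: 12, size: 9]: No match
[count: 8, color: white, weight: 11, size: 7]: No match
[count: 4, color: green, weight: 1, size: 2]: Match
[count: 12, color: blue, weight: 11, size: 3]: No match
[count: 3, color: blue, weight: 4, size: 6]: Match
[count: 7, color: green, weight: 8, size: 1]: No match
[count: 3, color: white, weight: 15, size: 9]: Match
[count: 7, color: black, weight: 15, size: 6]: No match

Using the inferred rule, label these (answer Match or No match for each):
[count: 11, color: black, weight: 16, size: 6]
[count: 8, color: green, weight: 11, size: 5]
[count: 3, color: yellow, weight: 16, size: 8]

The common property of the 'Match' items is: count ≤ 4. No 'No match' item has it.
[count: 11, color: black, weight: 16, size: 6]: count = 11, lacks this property → No match. [count: 8, color: green, weight: 11, size: 5]: count = 8, lacks this property → No match. [count: 3, color: yellow, weight: 16, size: 8]: count = 3, fits → Match.

No match, No match, Match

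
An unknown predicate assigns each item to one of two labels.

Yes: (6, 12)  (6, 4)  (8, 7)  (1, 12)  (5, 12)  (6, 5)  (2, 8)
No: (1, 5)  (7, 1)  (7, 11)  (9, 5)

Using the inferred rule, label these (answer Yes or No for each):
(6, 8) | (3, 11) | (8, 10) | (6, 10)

Every 'Yes' example satisfies: product is even. None of the 'No' examples do.
(6, 8) — 6·8 = 48, hence Yes. (3, 11) — 3·11 = 33, hence No. (8, 10) — 8·10 = 80, hence Yes. (6, 10) — 6·10 = 60, hence Yes.

Yes, No, Yes, Yes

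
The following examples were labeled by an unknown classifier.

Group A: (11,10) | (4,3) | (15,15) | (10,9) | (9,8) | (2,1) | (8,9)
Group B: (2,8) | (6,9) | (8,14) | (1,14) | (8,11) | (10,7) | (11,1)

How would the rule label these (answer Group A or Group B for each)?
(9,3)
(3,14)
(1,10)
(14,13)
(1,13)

'Group A' ⟺ |first − second| ≤ 1.
(9,3): Group B (|9−3| = 6). (3,14): Group B (|3−14| = 11). (1,10): Group B (|1−10| = 9). (14,13): Group A (|14−13| = 1). (1,13): Group B (|1−13| = 12).

Group B, Group B, Group B, Group A, Group B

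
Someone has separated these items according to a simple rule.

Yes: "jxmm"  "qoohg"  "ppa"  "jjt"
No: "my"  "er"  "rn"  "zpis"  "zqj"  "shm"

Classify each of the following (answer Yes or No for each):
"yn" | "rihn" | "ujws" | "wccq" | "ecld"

No, No, No, Yes, No

The simplest hypothesis consistent with all the labels is: has a double letter.
"yn": no doubled letter, fails this test → No.
"rihn": no doubled letter, fails this test → No.
"ujws": no doubled letter, fails this test → No.
"wccq": 'cc' doubled, meets the rule → Yes.
"ecld": no doubled letter, fails this test → No.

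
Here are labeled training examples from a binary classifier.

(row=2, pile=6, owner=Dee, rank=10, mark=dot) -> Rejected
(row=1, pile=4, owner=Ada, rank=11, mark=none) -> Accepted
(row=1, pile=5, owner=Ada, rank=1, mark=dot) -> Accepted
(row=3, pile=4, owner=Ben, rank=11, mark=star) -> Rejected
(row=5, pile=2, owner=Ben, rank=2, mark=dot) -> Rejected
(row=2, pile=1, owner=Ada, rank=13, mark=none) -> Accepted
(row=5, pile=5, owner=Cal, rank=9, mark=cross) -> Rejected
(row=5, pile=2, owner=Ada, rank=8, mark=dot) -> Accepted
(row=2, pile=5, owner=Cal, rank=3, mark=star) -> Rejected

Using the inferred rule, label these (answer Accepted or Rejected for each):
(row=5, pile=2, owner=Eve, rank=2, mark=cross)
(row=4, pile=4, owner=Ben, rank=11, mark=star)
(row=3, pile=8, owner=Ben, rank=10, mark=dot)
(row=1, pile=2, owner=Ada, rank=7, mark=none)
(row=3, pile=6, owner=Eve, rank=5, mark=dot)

Every 'Accepted' example satisfies: owner is Ada. None of the 'Rejected' examples do.
(row=5, pile=2, owner=Eve, rank=2, mark=cross): Rejected (owner is Eve). (row=4, pile=4, owner=Ben, rank=11, mark=star): Rejected (owner is Ben). (row=3, pile=8, owner=Ben, rank=10, mark=dot): Rejected (owner is Ben). (row=1, pile=2, owner=Ada, rank=7, mark=none): Accepted (owner is Ada). (row=3, pile=6, owner=Eve, rank=5, mark=dot): Rejected (owner is Eve).

Rejected, Rejected, Rejected, Accepted, Rejected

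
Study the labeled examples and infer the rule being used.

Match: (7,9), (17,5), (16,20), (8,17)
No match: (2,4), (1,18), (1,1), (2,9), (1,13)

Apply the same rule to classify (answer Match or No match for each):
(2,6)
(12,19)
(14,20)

The common property of the 'Match' items is: first ≥ 4. No 'No match' item has it.
(2,6): No match (first 2).
(12,19): Match (first 12).
(14,20): Match (first 14).

No match, Match, Match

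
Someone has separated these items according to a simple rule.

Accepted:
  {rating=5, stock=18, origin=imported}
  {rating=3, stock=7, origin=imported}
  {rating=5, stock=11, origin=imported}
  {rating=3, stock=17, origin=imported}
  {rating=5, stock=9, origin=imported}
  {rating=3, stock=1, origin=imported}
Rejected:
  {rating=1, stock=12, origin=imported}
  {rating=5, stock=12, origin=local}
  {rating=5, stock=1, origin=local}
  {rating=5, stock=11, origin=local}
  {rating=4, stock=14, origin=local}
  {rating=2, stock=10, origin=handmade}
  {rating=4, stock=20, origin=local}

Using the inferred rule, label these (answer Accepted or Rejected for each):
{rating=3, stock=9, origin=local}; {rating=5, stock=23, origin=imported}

The simplest hypothesis consistent with all the labels is: origin is imported AND rating ≥ 2.
{rating=3, stock=9, origin=local} → origin is local, rating = 3 → Rejected.
{rating=5, stock=23, origin=imported} → origin is imported, rating = 5 → Accepted.

Rejected, Accepted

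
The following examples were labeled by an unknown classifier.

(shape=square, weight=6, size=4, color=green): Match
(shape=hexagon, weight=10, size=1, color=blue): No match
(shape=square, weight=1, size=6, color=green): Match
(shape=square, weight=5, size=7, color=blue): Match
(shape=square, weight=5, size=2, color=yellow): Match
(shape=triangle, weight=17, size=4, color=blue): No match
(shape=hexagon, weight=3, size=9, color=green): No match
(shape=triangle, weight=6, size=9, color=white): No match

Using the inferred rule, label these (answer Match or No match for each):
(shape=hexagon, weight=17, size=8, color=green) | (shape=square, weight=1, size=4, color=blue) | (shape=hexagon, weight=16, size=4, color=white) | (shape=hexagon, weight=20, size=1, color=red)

No match, Match, No match, No match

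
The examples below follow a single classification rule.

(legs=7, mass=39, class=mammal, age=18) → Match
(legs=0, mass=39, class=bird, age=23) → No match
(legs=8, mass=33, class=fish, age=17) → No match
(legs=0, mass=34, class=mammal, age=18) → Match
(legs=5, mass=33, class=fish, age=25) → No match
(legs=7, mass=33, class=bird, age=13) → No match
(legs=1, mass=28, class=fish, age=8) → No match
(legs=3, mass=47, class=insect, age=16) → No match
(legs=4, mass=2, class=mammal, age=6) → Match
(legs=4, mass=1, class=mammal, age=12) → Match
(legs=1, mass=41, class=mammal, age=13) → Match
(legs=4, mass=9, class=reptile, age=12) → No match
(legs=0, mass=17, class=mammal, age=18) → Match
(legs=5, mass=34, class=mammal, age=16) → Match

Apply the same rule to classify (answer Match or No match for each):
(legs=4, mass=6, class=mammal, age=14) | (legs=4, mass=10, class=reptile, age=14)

Match, No match

Looking at the examples, the only property every 'Match' case has and every 'No match' case lacks is: class is mammal.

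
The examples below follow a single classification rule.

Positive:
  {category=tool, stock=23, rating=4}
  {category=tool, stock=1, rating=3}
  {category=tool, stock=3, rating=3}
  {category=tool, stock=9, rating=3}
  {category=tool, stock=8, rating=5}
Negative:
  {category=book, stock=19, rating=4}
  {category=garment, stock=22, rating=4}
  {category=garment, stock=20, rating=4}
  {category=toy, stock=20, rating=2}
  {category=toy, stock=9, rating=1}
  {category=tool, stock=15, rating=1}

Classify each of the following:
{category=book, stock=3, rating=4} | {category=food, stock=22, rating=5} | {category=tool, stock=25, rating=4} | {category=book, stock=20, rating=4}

A rule that fits every label: category is tool AND rating ≥ 2 — true of each 'Positive' example, false of each 'Negative' one.

Negative, Negative, Positive, Negative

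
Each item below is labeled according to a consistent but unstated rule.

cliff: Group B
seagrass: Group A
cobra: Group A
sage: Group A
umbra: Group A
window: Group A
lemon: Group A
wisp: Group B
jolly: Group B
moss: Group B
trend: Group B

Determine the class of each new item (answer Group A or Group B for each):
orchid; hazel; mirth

Group A, Group A, Group B

The common property of the 'Group A' items is: has ≥ 2 vowels. No 'Group B' item has it.
Group A: orchid, since 2 vowels.
Group A: hazel, since 2 vowels.
Group B: mirth, since 1 vowel.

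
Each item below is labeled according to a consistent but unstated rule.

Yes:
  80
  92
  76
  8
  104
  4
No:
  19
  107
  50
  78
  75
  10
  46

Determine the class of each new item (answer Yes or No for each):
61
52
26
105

No, Yes, No, No

The common property of the 'Yes' items is: multiple of 4. No 'No' item has it.
61: No (61 = 4·15 + 1).
52: Yes (52 = 4·13).
26: No (26 = 4·6 + 2).
105: No (105 = 4·26 + 1).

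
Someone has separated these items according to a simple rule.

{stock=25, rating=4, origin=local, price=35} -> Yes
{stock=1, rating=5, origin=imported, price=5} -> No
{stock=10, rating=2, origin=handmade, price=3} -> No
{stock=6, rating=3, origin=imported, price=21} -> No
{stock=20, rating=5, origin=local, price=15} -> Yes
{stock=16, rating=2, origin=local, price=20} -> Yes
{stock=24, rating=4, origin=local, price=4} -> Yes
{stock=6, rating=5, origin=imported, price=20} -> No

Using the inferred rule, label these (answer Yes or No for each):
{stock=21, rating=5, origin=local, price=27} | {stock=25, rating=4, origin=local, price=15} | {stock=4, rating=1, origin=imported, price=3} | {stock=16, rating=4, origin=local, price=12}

The rule appears to be: origin is local.

Yes, Yes, No, Yes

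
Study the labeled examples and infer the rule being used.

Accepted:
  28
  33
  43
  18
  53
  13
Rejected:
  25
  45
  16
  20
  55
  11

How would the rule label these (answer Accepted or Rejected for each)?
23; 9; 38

Accepted, Rejected, Accepted

The common property of the 'Accepted' items is: ≡ 3 (mod 5). No 'Rejected' item has it.
23: 23 mod 5 = 3, has this property → Accepted.
9: 9 mod 5 = 4, fails the rule → Rejected.
38: 38 mod 5 = 3, has this property → Accepted.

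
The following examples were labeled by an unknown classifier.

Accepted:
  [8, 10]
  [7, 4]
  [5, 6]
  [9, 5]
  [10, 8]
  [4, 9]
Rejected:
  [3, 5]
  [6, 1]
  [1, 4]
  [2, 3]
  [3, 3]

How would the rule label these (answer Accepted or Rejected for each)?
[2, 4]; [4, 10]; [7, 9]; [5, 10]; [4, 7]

Rejected, Accepted, Accepted, Accepted, Accepted

Rule: sum ≥ 11. This holds for each 'Accepted' example and fails for each 'Rejected' one.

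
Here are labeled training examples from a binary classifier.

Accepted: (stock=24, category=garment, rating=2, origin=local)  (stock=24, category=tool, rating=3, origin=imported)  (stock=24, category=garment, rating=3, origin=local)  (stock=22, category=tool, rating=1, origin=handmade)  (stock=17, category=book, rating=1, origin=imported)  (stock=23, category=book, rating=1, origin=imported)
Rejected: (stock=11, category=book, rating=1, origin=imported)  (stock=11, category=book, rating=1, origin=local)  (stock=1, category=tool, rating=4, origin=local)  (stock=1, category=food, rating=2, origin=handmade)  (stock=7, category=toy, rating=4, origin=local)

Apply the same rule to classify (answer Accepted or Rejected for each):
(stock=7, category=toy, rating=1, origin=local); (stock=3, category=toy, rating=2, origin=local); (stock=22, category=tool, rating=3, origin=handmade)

Rejected, Rejected, Accepted

The simplest hypothesis consistent with all the labels is: stock ≥ 17.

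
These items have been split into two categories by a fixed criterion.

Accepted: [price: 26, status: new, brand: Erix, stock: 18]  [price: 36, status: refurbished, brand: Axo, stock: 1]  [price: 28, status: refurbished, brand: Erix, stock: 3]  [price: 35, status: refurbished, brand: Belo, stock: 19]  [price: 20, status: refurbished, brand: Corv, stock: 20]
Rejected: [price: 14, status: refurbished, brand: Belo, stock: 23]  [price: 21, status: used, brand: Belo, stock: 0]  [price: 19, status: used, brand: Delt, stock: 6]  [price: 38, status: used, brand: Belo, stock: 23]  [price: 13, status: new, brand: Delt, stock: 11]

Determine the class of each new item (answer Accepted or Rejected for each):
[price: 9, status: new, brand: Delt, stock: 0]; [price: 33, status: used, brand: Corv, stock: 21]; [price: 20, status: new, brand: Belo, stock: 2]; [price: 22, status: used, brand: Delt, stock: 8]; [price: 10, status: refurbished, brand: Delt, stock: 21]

The pattern is that an item is 'Accepted' exactly when: status is not used AND price ≥ 19.
[price: 9, status: new, brand: Delt, stock: 0] → status is new, price = 9 → Rejected. [price: 33, status: used, brand: Corv, stock: 21] → status is used, price = 33 → Rejected. [price: 20, status: new, brand: Belo, stock: 2] → status is new, price = 20 → Accepted. [price: 22, status: used, brand: Delt, stock: 8] → status is used, price = 22 → Rejected. [price: 10, status: refurbished, brand: Delt, stock: 21] → status is refurbished, price = 10 → Rejected.

Rejected, Rejected, Accepted, Rejected, Rejected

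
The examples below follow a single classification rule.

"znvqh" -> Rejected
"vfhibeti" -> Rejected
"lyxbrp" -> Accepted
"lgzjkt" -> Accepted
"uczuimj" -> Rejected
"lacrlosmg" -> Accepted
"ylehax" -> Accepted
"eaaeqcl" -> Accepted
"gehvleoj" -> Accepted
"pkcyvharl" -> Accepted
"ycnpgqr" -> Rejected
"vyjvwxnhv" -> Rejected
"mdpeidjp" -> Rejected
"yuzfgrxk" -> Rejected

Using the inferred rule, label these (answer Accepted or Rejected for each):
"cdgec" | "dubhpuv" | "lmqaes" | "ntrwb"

Rejected, Rejected, Accepted, Rejected

A rule that fits every label: contains 'l' — true of each 'Accepted' example, false of each 'Rejected' one.
"cdgec" — no 'l', hence Rejected.
"dubhpuv" — no 'l', hence Rejected.
"lmqaes" — has 'l', hence Accepted.
"ntrwb" — no 'l', hence Rejected.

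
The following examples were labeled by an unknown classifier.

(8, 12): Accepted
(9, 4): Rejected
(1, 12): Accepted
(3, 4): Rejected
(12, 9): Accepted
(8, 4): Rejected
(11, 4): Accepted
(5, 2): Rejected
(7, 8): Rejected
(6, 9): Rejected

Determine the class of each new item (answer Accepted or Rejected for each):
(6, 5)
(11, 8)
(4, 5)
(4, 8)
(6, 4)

The pattern is that an item is 'Accepted' exactly when: max ≥ 11.
(6, 5): max 6 — does not satisfy this, so Rejected.
(11, 8): max 11 — satisfies this, so Accepted.
(4, 5): max 5 — does not satisfy this, so Rejected.
(4, 8): max 8 — does not satisfy this, so Rejected.
(6, 4): max 6 — does not satisfy this, so Rejected.

Rejected, Accepted, Rejected, Rejected, Rejected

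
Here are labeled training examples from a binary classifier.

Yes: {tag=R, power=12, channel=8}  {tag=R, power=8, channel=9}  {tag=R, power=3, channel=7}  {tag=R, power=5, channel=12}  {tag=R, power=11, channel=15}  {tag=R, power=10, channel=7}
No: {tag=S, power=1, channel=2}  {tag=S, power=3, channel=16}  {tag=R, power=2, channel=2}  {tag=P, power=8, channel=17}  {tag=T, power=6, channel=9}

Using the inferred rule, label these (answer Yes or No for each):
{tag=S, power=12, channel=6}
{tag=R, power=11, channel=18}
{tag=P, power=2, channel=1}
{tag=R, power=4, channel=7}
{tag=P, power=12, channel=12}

No, Yes, No, Yes, No

The common property of the 'Yes' items is: tag is R AND power ≥ 3. No 'No' item has it.
No: {tag=S, power=12, channel=6}, since tag is S, power = 12. Yes: {tag=R, power=11, channel=18}, since tag is R, power = 11. No: {tag=P, power=2, channel=1}, since tag is P, power = 2. Yes: {tag=R, power=4, channel=7}, since tag is R, power = 4. No: {tag=P, power=12, channel=12}, since tag is P, power = 12.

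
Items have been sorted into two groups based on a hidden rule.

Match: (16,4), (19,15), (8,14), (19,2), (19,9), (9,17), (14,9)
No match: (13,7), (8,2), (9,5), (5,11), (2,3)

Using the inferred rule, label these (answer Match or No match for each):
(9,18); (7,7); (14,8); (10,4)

The rule appears to be: max ≥ 14.
(9,18) — max 18, hence Match.
(7,7) — max 7, hence No match.
(14,8) — max 14, hence Match.
(10,4) — max 10, hence No match.

Match, No match, Match, No match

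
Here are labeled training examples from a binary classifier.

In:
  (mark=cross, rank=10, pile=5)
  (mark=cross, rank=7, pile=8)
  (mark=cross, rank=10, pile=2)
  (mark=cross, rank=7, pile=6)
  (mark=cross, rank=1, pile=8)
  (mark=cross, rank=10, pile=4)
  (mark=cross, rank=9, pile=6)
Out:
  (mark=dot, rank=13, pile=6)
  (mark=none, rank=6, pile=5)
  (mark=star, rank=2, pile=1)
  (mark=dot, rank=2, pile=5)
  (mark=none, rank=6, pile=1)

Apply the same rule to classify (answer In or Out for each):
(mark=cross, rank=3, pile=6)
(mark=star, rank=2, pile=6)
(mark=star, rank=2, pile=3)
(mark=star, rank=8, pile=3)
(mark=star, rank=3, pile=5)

Rule: mark is cross. This holds for each 'In' example and fails for each 'Out' one.
(mark=cross, rank=3, pile=6): mark is cross, has this property → In.
(mark=star, rank=2, pile=6): mark is star, lacks this property → Out.
(mark=star, rank=2, pile=3): mark is star, lacks this property → Out.
(mark=star, rank=8, pile=3): mark is star, lacks this property → Out.
(mark=star, rank=3, pile=5): mark is star, lacks this property → Out.

In, Out, Out, Out, Out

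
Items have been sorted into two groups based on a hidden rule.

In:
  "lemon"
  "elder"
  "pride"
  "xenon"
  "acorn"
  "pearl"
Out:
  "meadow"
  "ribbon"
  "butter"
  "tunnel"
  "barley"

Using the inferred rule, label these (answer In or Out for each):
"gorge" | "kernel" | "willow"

The classifier is using: odd length.
"gorge" → length 5 → In.
"kernel" → length 6 → Out.
"willow" → length 6 → Out.

In, Out, Out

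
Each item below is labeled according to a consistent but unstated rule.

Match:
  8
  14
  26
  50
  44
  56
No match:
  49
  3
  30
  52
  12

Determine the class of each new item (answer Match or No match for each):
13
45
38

One predicate separates the groups cleanly: ≡ 2 (mod 3).

No match, No match, Match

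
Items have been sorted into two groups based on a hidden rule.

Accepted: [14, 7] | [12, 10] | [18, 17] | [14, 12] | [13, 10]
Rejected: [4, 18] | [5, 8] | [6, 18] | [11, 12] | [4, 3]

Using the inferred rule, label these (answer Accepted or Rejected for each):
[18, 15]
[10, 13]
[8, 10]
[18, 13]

The distinguishing property — first ≥ 12 — holds for all the 'Accepted' cases and none of the 'Rejected' cases.

Accepted, Rejected, Rejected, Accepted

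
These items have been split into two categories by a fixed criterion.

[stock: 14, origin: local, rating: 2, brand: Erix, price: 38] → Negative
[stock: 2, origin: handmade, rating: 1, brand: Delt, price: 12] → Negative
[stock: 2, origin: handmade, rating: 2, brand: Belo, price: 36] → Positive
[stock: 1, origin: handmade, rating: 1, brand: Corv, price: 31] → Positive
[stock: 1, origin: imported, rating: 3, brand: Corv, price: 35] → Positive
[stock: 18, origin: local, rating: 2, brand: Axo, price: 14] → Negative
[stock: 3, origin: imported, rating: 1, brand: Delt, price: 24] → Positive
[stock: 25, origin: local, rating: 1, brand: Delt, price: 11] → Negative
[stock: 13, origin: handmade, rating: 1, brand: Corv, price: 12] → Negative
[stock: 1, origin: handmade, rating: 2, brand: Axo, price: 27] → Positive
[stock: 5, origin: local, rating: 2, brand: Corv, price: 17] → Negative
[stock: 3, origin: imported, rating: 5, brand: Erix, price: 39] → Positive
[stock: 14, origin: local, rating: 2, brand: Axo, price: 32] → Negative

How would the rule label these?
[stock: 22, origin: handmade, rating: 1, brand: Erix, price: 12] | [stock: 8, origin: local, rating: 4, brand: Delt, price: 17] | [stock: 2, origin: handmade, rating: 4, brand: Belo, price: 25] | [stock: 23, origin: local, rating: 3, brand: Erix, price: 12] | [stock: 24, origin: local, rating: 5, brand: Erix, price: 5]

Every 'Positive' example satisfies: price ≥ 14 AND stock ≤ 3. None of the 'Negative' examples do.
[stock: 22, origin: handmade, rating: 1, brand: Erix, price: 12]: price = 12, stock = 22 — fails this test, so Negative. [stock: 8, origin: local, rating: 4, brand: Delt, price: 17]: price = 17, stock = 8 — fails this test, so Negative. [stock: 2, origin: handmade, rating: 4, brand: Belo, price: 25]: price = 25, stock = 2 — checks out, so Positive. [stock: 23, origin: local, rating: 3, brand: Erix, price: 12]: price = 12, stock = 23 — fails this test, so Negative. [stock: 24, origin: local, rating: 5, brand: Erix, price: 5]: price = 5, stock = 24 — fails this test, so Negative.

Negative, Negative, Positive, Negative, Negative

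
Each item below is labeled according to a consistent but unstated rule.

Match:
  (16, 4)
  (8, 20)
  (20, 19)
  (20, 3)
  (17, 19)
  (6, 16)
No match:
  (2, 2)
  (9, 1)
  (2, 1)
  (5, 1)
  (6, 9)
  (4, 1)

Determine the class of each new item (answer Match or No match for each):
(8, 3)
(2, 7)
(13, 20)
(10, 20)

All 'Match' examples share one property — sum ≥ 20 — and every 'No match' example lacks it.
(8, 3) → 8+3 = 11 → No match.
(2, 7) → 2+7 = 9 → No match.
(13, 20) → 13+20 = 33 → Match.
(10, 20) → 10+20 = 30 → Match.

No match, No match, Match, Match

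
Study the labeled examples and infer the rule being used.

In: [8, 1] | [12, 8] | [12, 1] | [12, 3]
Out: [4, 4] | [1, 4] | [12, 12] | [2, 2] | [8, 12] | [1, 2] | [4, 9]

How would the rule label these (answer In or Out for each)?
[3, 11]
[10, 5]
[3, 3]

All 'In' examples share one property — first > second — and every 'Out' example lacks it.
[3, 11] — 3 < 11, hence Out. [10, 5] — 10 > 5, hence In. [3, 3] — 3 = 3, hence Out.

Out, In, Out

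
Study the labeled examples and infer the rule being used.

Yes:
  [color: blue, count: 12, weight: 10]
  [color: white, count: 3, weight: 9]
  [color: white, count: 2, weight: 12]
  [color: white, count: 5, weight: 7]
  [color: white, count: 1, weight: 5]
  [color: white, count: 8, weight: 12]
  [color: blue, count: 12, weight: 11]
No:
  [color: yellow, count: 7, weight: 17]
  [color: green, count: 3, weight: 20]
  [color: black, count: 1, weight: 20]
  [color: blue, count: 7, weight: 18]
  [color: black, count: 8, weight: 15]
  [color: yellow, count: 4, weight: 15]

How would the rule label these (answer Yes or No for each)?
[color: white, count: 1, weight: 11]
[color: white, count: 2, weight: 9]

Yes, Yes

The simplest hypothesis consistent with all the labels is: weight ≤ 12.
Yes: [color: white, count: 1, weight: 11], since weight = 11. Yes: [color: white, count: 2, weight: 9], since weight = 9.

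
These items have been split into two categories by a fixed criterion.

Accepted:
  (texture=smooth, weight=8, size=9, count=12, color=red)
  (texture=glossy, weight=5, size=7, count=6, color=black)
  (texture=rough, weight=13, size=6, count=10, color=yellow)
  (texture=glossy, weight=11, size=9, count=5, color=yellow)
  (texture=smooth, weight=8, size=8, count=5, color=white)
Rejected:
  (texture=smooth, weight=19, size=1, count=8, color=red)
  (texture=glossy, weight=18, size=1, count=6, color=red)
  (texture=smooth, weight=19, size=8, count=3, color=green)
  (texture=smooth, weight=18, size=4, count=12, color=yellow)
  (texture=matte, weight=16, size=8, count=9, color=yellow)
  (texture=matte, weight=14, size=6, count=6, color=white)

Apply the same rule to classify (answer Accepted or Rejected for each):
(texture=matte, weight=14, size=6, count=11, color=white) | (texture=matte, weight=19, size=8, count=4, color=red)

Rejected, Rejected

A rule that fits every label: weight ≤ 13 — true of each 'Accepted' example, false of each 'Rejected' one.
(texture=matte, weight=14, size=6, count=11, color=white) — weight = 14, hence Rejected. (texture=matte, weight=19, size=8, count=4, color=red) — weight = 19, hence Rejected.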